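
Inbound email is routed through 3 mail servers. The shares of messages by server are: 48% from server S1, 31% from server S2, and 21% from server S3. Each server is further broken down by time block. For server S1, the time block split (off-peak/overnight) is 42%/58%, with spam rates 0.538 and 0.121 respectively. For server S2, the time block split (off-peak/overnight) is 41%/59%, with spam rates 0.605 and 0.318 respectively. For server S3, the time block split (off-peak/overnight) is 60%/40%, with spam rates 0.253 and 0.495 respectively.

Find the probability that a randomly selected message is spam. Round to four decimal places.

P(S) ≈ 0.3507

P(S|S1) = 0.42·0.538 + 0.58·0.121 = 0.22596 + 0.07018 = 0.29614
P(S|S2) = 0.41·0.605 + 0.59·0.318 = 0.24805 + 0.18762 = 0.43567
P(S|S3) = 0.6·0.253 + 0.4·0.495 = 0.1518 + 0.198 = 0.3498
By total probability over the outer partition,
P(S) = 0.48·0.29614 + 0.31·0.43567 + 0.21·0.3498
      = 0.1421472 + 0.1350577 + 0.073458 = 0.3506629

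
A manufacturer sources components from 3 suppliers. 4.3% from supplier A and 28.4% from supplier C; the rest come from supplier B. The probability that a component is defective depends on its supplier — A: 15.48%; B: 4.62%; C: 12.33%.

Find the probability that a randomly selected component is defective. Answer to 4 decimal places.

0.0728

P(B) = 1 − (0.043 + 0.284) = 0.673.
By the law of total probability,
P(D) = P(D|A)·P(A) + P(D|B)·P(B) + P(D|C)·P(C)
      = 0.1548·0.043 + 0.0462·0.673 + 0.1233·0.284
      = 0.0066564 + 0.0310926 + 0.0350172 = 0.0727662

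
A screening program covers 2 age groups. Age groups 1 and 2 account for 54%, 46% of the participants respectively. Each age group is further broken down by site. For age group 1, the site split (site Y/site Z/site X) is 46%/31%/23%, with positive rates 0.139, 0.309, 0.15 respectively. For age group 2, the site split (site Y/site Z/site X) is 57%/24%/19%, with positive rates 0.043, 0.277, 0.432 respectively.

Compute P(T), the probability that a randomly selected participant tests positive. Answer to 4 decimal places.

P(T|1) = 0.46·0.139 + 0.31·0.309 + 0.23·0.15 = 0.06394 + 0.09579 + 0.0345 = 0.19423
P(T|2) = 0.57·0.043 + 0.24·0.277 + 0.19·0.432 = 0.02451 + 0.06648 + 0.08208 = 0.17307
By total probability over the outer partition,
P(T) = 0.54·0.19423 + 0.46·0.17307
      = 0.1048842 + 0.0796122 = 0.1844964

P(T) ≈ 0.1845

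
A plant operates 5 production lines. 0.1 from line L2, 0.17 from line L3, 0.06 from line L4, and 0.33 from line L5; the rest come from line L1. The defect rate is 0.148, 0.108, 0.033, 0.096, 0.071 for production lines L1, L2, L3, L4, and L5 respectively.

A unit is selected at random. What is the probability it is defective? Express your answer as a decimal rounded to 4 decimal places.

P(D) ≈ 0.0959

P(L1) = 1 − (0.1 + 0.17 + 0.06 + 0.33) = 0.34.
P(D) = P(D|L1)·P(L1) + P(D|L2)·P(L2) + P(D|L3)·P(L3) + P(D|L4)·P(L4) + P(D|L5)·P(L5)
      = 0.148·0.34 + 0.108·0.1 + 0.033·0.17 + 0.096·0.06 + 0.071·0.33
      = 0.05032 + 0.0108 + 0.00561 + 0.00576 + 0.02343 = 0.09592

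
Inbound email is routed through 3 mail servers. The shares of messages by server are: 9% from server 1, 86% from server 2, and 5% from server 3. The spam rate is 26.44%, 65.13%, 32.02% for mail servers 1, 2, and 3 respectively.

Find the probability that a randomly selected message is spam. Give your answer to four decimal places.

0.5999

P(S) = P(S|1)·P(1) + P(S|2)·P(2) + P(S|3)·P(3)
      = 0.2644·0.09 + 0.6513·0.86 + 0.3202·0.05
      = 0.023796 + 0.560118 + 0.01601 = 0.599924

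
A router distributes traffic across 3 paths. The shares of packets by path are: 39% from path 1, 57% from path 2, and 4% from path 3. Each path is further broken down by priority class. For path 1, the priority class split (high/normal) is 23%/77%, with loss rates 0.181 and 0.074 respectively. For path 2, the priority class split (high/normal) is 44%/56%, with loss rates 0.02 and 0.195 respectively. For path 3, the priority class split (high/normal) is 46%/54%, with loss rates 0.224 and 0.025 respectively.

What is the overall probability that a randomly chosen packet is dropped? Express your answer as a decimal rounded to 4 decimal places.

P(L|1) = 0.23·0.181 + 0.77·0.074 = 0.04163 + 0.05698 = 0.09861
P(L|2) = 0.44·0.02 + 0.56·0.195 = 0.0088 + 0.1092 = 0.118
P(L|3) = 0.46·0.224 + 0.54·0.025 = 0.10304 + 0.0135 = 0.11654
By total probability over the outer partition,
P(L) = 0.39·0.09861 + 0.57·0.118 + 0.04·0.11654
      = 0.0384579 + 0.06726 + 0.0046616 = 0.1103795

0.1104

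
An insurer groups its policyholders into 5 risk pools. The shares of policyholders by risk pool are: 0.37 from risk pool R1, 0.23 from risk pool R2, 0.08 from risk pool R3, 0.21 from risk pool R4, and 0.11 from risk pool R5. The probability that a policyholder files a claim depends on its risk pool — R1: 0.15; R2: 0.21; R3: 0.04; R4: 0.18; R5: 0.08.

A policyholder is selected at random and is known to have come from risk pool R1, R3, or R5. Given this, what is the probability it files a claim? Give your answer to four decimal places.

P(C|S) ≈ 0.1205

Let S = {R1, R3, R5}.
P(S) = 0.37 + 0.08 + 0.11 = 0.56.
P(C ∩ S) = 0.15·0.37 + 0.04·0.08 + 0.08·0.11 = 0.0555 + 0.0032 + 0.0088 = 0.0675.
P(C | S) = 0.0675 / 0.56 = 0.120536…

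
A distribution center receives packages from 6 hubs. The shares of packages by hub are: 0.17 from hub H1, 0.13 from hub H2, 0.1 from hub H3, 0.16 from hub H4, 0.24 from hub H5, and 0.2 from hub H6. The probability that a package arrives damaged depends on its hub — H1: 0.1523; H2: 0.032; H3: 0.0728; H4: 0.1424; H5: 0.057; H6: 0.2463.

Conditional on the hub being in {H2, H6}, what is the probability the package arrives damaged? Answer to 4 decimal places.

Let S = {H2, H6}.
P(S) = 0.13 + 0.2 = 0.33.
P(D ∩ S) = 0.032·0.13 + 0.2463·0.2 = 0.00416 + 0.04926 = 0.05342.
P(D | S) = 0.05342 / 0.33 = 0.161879…

P(D|S) ≈ 0.1619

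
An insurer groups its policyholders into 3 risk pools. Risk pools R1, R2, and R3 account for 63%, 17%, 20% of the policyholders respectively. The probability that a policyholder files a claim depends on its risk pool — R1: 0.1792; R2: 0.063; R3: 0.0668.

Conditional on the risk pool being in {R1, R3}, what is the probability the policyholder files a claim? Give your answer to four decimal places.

P(C|S) ≈ 0.1521

Let S = {R1, R3}.
P(S) = 0.63 + 0.2 = 0.83.
P(C ∩ S) = 0.1792·0.63 + 0.0668·0.2 = 0.112896 + 0.01336 = 0.126256.
P(C | S) = 0.126256 / 0.83 = 0.152116…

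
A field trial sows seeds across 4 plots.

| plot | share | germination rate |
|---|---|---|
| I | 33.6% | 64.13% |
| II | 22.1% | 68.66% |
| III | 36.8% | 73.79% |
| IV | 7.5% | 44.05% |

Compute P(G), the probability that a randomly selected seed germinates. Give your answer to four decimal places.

Summing over the partition,
P(G) = P(G|I)·P(I) + P(G|II)·P(II) + P(G|III)·P(III) + P(G|IV)·P(IV)
      = 0.6413·0.336 + 0.6866·0.221 + 0.7379·0.368 + 0.4405·0.075
      = 0.2154768 + 0.1517386 + 0.2715472 + 0.0330375 = 0.6718001

0.6718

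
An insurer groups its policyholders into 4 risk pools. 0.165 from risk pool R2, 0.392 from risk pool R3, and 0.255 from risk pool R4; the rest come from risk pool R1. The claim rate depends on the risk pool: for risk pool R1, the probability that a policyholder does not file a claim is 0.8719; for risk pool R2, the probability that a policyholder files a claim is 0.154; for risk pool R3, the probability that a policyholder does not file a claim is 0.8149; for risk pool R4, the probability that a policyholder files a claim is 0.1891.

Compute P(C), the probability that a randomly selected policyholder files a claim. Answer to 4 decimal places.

P(R1) = 1 − (0.165 + 0.392 + 0.255) = 0.188.
P(C|R1) = 1 − 0.8719 = 0.1281.
P(C|R3) = 1 − 0.8149 = 0.1851.
Summing over the partition,
P(C) = P(C|R1)·P(R1) + P(C|R2)·P(R2) + P(C|R3)·P(R3) + P(C|R4)·P(R4)
      = 0.1281·0.188 + 0.154·0.165 + 0.1851·0.392 + 0.1891·0.255
      = 0.0240828 + 0.02541 + 0.0725592 + 0.0482205 = 0.1702725

P(C) ≈ 0.1703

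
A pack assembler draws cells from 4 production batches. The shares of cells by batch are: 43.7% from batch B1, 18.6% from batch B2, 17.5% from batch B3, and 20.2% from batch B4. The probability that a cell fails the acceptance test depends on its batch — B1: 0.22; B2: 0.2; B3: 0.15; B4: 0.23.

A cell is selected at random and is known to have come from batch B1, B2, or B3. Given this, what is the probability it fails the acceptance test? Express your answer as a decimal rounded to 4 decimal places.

0.2000

Let S = {B1, B2, B3}.
P(S) = 0.437 + 0.186 + 0.175 = 0.798.
P(F ∩ S) = 0.22·0.437 + 0.2·0.186 + 0.15·0.175 = 0.09614 + 0.0372 + 0.02625 = 0.15959.
P(F | S) = 0.15959 / 0.798 = 0.199987…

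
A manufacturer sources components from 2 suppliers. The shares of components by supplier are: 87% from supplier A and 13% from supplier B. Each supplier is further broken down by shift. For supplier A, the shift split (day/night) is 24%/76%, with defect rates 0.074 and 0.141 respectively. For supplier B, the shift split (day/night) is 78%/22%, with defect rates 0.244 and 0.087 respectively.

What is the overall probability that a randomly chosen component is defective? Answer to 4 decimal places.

0.1359

P(D|A) = 0.24·0.074 + 0.76·0.141 = 0.01776 + 0.10716 = 0.12492
P(D|B) = 0.78·0.244 + 0.22·0.087 = 0.19032 + 0.01914 = 0.20946
Then overall,
P(D) = 0.87·0.12492 + 0.13·0.20946
      = 0.1086804 + 0.0272298 = 0.1359102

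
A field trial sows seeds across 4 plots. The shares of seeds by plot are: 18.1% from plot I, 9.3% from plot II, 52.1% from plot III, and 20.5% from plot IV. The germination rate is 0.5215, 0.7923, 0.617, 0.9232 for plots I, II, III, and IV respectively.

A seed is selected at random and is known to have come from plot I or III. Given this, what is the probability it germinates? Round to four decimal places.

P(G|S) ≈ 0.5924

Let S = {I, III}.
P(S) = 0.181 + 0.521 = 0.702.
P(G ∩ S) = 0.5215·0.181 + 0.617·0.521 = 0.0943915 + 0.321457 = 0.4158485.
P(G | S) = 0.4158485 / 0.702 = 0.592377…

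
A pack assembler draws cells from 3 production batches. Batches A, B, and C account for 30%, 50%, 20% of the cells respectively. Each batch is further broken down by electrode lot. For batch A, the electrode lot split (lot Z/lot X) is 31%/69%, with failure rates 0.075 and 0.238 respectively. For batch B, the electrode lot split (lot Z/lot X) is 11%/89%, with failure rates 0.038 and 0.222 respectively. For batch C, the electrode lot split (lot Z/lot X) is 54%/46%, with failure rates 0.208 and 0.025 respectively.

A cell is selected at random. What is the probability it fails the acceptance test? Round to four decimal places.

P(F) ≈ 0.1819

P(F|A) = 0.31·0.075 + 0.69·0.238 = 0.02325 + 0.16422 = 0.18747
P(F|B) = 0.11·0.038 + 0.89·0.222 = 0.00418 + 0.19758 = 0.20176
P(F|C) = 0.54·0.208 + 0.46·0.025 = 0.11232 + 0.0115 = 0.12382
Then overall,
P(F) = 0.3·0.18747 + 0.5·0.20176 + 0.2·0.12382
      = 0.056241 + 0.10088 + 0.024764 = 0.181885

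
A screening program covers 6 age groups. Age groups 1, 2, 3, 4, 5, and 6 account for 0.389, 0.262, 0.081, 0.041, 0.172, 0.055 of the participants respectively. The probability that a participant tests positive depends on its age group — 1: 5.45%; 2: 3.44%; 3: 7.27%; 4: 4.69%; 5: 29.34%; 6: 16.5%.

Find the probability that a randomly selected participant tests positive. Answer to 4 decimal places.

P(T) = P(T|1)·P(1) + P(T|2)·P(2) + P(T|3)·P(3) + P(T|4)·P(4) + P(T|5)·P(5) + P(T|6)·P(6)
      = 0.0545·0.389 + 0.0344·0.262 + 0.0727·0.081 + 0.0469·0.041 + 0.2934·0.172 + 0.165·0.055
      = 0.0212005 + 0.0090128 + 0.0058887 + 0.0019229 + 0.0504648 + 0.009075 = 0.0975647

0.0976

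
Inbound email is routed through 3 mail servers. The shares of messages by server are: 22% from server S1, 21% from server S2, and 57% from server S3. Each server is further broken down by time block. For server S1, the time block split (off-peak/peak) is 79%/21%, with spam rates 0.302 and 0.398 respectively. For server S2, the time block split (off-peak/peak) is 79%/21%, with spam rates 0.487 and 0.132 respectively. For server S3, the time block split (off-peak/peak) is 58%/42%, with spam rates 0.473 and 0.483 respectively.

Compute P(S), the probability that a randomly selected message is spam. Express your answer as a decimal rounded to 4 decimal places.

P(S) ≈ 0.4295

P(S|S1) = 0.79·0.302 + 0.21·0.398 = 0.23858 + 0.08358 = 0.32216
P(S|S2) = 0.79·0.487 + 0.21·0.132 = 0.38473 + 0.02772 = 0.41245
P(S|S3) = 0.58·0.473 + 0.42·0.483 = 0.27434 + 0.20286 = 0.4772
By total probability over the outer partition,
P(S) = 0.22·0.32216 + 0.21·0.41245 + 0.57·0.4772
      = 0.0708752 + 0.0866145 + 0.272004 = 0.4294937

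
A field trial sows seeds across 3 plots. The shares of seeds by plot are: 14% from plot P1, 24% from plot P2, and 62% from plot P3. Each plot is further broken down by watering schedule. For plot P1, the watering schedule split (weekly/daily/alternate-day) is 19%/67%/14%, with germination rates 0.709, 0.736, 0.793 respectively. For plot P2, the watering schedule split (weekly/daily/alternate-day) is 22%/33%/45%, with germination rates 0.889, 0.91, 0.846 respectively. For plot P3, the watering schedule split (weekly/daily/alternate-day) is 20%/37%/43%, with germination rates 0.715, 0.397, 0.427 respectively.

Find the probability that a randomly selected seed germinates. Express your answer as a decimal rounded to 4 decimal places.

0.6074

P(G|P1) = 0.19·0.709 + 0.67·0.736 + 0.14·0.793 = 0.13471 + 0.49312 + 0.11102 = 0.73885
P(G|P2) = 0.22·0.889 + 0.33·0.91 + 0.45·0.846 = 0.19558 + 0.3003 + 0.3807 = 0.87658
P(G|P3) = 0.2·0.715 + 0.37·0.397 + 0.43·0.427 = 0.143 + 0.14689 + 0.18361 = 0.4735
Then overall,
P(G) = 0.14·0.73885 + 0.24·0.87658 + 0.62·0.4735
      = 0.103439 + 0.2103792 + 0.29357 = 0.6073882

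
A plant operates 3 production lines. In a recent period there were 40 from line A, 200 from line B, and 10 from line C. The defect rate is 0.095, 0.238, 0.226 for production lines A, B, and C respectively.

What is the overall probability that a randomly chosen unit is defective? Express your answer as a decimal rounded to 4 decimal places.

0.2146

Total: 40 + 200 + 10 = 250.
P(A) = 40/250 = 0.16. P(B) = 200/250 = 0.8. P(C) = 10/250 = 0.04.
P(D) = P(D|A)·P(A) + P(D|B)·P(B) + P(D|C)·P(C)
      = 0.095·0.16 + 0.238·0.8 + 0.226·0.04
      = 0.0152 + 0.1904 + 0.00904 = 0.21464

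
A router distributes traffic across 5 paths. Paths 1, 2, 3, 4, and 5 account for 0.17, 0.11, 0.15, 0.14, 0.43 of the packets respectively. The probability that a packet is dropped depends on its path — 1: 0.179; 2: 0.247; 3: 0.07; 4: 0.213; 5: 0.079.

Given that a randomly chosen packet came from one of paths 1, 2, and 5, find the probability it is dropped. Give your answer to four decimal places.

Let S = {1, 2, 5}.
P(S) = 0.17 + 0.11 + 0.43 = 0.71.
P(L ∩ S) = 0.179·0.17 + 0.247·0.11 + 0.079·0.43 = 0.03043 + 0.02717 + 0.03397 = 0.09157.
P(L | S) = 0.09157 / 0.71 = 0.128972…

0.1290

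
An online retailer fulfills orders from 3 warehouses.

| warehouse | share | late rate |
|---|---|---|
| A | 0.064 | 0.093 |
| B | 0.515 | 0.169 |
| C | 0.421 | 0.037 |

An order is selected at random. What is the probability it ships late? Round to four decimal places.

Using total probability over the partition,
P(L) = P(L|A)·P(A) + P(L|B)·P(B) + P(L|C)·P(C)
      = 0.093·0.064 + 0.169·0.515 + 0.037·0.421
      = 0.005952 + 0.087035 + 0.015577 = 0.108564

0.1086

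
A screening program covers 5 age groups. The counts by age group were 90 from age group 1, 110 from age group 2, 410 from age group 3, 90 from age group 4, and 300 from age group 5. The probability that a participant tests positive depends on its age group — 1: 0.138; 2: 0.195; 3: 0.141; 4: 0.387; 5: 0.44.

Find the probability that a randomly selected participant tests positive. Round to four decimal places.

Total: 90 + 110 + 410 + 90 + 300 = 1000.
P(1) = 90/1000 = 0.09. P(2) = 110/1000 = 0.11. P(3) = 410/1000 = 0.41. P(4) = 90/1000 = 0.09. P(5) = 300/1000 = 0.3.
P(T) = P(T|1)·P(1) + P(T|2)·P(2) + P(T|3)·P(3) + P(T|4)·P(4) + P(T|5)·P(5)
      = 0.138·0.09 + 0.195·0.11 + 0.141·0.41 + 0.387·0.09 + 0.44·0.3
      = 0.01242 + 0.02145 + 0.05781 + 0.03483 + 0.132 = 0.25851

0.2585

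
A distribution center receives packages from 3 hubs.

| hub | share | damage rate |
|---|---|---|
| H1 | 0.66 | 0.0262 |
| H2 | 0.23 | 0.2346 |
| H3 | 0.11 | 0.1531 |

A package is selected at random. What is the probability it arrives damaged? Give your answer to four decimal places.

P(D) ≈ 0.0881

P(D) = P(D|H1)·P(H1) + P(D|H2)·P(H2) + P(D|H3)·P(H3)
      = 0.0262·0.66 + 0.2346·0.23 + 0.1531·0.11
      = 0.017292 + 0.053958 + 0.016841 = 0.088091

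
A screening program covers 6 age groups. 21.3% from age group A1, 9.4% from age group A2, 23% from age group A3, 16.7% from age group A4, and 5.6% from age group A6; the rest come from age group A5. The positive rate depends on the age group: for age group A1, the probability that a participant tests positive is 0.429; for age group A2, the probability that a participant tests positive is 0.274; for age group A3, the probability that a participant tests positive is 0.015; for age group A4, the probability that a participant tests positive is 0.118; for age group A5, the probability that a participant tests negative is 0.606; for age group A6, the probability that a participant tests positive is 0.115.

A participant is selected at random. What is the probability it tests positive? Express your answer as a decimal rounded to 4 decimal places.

P(A5) = 1 − (0.213 + 0.094 + 0.23 + 0.167 + 0.056) = 0.24.
P(T|A5) = 1 − 0.606 = 0.394.
P(T) = P(T|A1)·P(A1) + P(T|A2)·P(A2) + P(T|A3)·P(A3) + P(T|A4)·P(A4) + P(T|A5)·P(A5) + P(T|A6)·P(A6)
      = 0.429·0.213 + 0.274·0.094 + 0.015·0.23 + 0.118·0.167 + 0.394·0.24 + 0.115·0.056
      = 0.091377 + 0.025756 + 0.00345 + 0.019706 + 0.09456 + 0.00644 = 0.241289

P(T) ≈ 0.2413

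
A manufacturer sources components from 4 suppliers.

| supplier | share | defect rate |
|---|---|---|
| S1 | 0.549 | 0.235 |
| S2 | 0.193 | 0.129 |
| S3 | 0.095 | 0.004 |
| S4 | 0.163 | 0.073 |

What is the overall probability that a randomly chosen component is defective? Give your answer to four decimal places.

P(D) ≈ 0.1662

P(D) = P(D|S1)·P(S1) + P(D|S2)·P(S2) + P(D|S3)·P(S3) + P(D|S4)·P(S4)
      = 0.235·0.549 + 0.129·0.193 + 0.004·0.095 + 0.073·0.163
      = 0.129015 + 0.024897 + 0.00038 + 0.011899 = 0.166191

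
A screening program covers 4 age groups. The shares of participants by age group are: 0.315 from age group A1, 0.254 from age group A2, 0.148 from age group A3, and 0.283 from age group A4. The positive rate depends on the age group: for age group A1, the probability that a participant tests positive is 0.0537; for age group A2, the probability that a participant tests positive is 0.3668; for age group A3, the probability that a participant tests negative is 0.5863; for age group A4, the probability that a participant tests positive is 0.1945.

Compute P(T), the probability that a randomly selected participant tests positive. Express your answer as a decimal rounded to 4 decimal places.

P(T) ≈ 0.2264

P(T|A3) = 1 − 0.5863 = 0.4137.
Summing over the partition,
P(T) = P(T|A1)·P(A1) + P(T|A2)·P(A2) + P(T|A3)·P(A3) + P(T|A4)·P(A4)
      = 0.0537·0.315 + 0.3668·0.254 + 0.4137·0.148 + 0.1945·0.283
      = 0.0169155 + 0.0931672 + 0.0612276 + 0.0550435 = 0.2263538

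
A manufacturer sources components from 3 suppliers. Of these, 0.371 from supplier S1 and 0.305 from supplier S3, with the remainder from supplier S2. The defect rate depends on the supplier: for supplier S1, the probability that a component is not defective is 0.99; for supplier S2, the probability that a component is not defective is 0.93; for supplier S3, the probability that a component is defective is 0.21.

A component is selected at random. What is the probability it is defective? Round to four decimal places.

P(S2) = 1 − (0.371 + 0.305) = 0.324.
P(D|S1) = 1 − 0.99 = 0.01.
P(D|S2) = 1 − 0.93 = 0.07.
P(D) = P(D|S1)·P(S1) + P(D|S2)·P(S2) + P(D|S3)·P(S3)
      = 0.01·0.371 + 0.07·0.324 + 0.21·0.305
      = 0.00371 + 0.02268 + 0.06405 = 0.09044

0.0904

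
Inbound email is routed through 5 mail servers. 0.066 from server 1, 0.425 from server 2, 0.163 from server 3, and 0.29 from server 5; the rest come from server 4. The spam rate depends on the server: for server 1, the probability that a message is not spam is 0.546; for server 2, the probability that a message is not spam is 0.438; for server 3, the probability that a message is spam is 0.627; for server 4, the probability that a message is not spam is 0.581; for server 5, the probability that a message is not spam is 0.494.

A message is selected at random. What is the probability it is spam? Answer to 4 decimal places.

P(4) = 1 − (0.066 + 0.425 + 0.163 + 0.29) = 0.056.
P(S|1) = 1 − 0.546 = 0.454.
P(S|2) = 1 − 0.438 = 0.562.
P(S|4) = 1 − 0.581 = 0.419.
P(S|5) = 1 − 0.494 = 0.506.
P(S) = P(S|1)·P(1) + P(S|2)·P(2) + P(S|3)·P(3) + P(S|4)·P(4) + P(S|5)·P(5)
      = 0.454·0.066 + 0.562·0.425 + 0.627·0.163 + 0.419·0.056 + 0.506·0.29
      = 0.029964 + 0.23885 + 0.102201 + 0.023464 + 0.14674 = 0.541219

P(S) ≈ 0.5412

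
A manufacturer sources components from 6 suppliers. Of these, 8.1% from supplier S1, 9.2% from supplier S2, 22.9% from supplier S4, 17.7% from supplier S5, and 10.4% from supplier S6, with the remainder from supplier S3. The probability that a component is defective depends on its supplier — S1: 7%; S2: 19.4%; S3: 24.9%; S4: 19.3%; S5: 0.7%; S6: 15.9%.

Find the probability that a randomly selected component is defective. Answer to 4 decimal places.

P(D) ≈ 0.1644

P(S3) = 1 − (0.081 + 0.092 + 0.229 + 0.177 + 0.104) = 0.317.
P(D) = P(D|S1)·P(S1) + P(D|S2)·P(S2) + P(D|S3)·P(S3) + P(D|S4)·P(S4) + P(D|S5)·P(S5) + P(D|S6)·P(S6)
      = 0.07·0.081 + 0.194·0.092 + 0.249·0.317 + 0.193·0.229 + 0.007·0.177 + 0.159·0.104
      = 0.00567 + 0.017848 + 0.078933 + 0.044197 + 0.001239 + 0.016536 = 0.164423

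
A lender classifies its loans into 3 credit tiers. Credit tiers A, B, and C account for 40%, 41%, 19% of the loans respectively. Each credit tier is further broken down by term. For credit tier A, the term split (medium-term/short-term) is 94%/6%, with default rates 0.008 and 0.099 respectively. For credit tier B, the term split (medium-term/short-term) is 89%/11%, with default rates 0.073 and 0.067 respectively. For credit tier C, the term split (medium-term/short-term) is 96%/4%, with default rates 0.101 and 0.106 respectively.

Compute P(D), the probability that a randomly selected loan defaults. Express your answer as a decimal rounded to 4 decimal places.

P(D|A) = 0.94·0.008 + 0.06·0.099 = 0.00752 + 0.00594 = 0.01346
P(D|B) = 0.89·0.073 + 0.11·0.067 = 0.06497 + 0.00737 = 0.07234
P(D|C) = 0.96·0.101 + 0.04·0.106 = 0.09696 + 0.00424 = 0.1012
Then overall,
P(D) = 0.4·0.01346 + 0.41·0.07234 + 0.19·0.1012
      = 0.005384 + 0.0296594 + 0.019228 = 0.0542714

0.0543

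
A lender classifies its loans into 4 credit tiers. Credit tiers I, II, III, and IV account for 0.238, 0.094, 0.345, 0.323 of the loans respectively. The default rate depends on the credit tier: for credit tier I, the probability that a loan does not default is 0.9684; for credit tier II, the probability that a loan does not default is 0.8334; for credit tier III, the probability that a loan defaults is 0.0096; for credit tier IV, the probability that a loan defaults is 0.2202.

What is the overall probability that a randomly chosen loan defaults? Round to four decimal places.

P(D|I) = 1 − 0.9684 = 0.0316.
P(D|II) = 1 − 0.8334 = 0.1666.
Summing over the partition,
P(D) = P(D|I)·P(I) + P(D|II)·P(II) + P(D|III)·P(III) + P(D|IV)·P(IV)
      = 0.0316·0.238 + 0.1666·0.094 + 0.0096·0.345 + 0.2202·0.323
      = 0.0075208 + 0.0156604 + 0.003312 + 0.0711246 = 0.0976178

P(D) ≈ 0.0976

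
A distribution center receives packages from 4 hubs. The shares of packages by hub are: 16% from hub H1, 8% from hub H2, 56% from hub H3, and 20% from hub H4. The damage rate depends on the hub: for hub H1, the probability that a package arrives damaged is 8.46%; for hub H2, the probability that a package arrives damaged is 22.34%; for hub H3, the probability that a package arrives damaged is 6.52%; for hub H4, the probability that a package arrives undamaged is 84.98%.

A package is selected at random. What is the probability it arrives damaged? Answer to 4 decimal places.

P(D|H4) = 1 − 0.8498 = 0.1502.
P(D) = P(D|H1)·P(H1) + P(D|H2)·P(H2) + P(D|H3)·P(H3) + P(D|H4)·P(H4)
      = 0.0846·0.16 + 0.2234·0.08 + 0.0652·0.56 + 0.1502·0.2
      = 0.013536 + 0.017872 + 0.036512 + 0.03004 = 0.09796

P(D) ≈ 0.0980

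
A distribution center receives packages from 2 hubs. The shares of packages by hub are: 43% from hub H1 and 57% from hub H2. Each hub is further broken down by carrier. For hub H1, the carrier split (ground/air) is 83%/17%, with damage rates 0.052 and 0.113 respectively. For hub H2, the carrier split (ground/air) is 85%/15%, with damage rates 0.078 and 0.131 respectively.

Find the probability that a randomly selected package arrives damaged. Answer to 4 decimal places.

P(D|H1) = 0.83·0.052 + 0.17·0.113 = 0.04316 + 0.01921 = 0.06237
P(D|H2) = 0.85·0.078 + 0.15·0.131 = 0.0663 + 0.01965 = 0.08595
By total probability over the outer partition,
P(D) = 0.43·0.06237 + 0.57·0.08595
      = 0.0268191 + 0.0489915 = 0.0758106

0.0758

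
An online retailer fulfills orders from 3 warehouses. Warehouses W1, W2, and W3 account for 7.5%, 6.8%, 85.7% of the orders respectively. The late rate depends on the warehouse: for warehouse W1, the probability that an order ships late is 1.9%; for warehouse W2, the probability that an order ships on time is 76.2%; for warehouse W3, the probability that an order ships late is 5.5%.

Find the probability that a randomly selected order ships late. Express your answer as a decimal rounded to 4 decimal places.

0.0647

P(L|W2) = 1 − 0.762 = 0.238.
By the law of total probability,
P(L) = P(L|W1)·P(W1) + P(L|W2)·P(W2) + P(L|W3)·P(W3)
      = 0.019·0.075 + 0.238·0.068 + 0.055·0.857
      = 0.001425 + 0.016184 + 0.047135 = 0.064744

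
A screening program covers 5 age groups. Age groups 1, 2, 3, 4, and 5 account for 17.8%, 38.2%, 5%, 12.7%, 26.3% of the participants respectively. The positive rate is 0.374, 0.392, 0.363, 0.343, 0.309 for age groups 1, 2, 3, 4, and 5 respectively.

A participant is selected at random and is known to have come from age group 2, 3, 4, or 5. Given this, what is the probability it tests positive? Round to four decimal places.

P(T|S) ≈ 0.3561

Let S = {2, 3, 4, 5}.
P(S) = 0.382 + 0.05 + 0.127 + 0.263 = 0.822.
P(T ∩ S) = 0.392·0.382 + 0.363·0.05 + 0.343·0.127 + 0.309·0.263 = 0.149744 + 0.01815 + 0.043561 + 0.081267 = 0.292722.
P(T | S) = 0.292722 / 0.822 = 0.356109…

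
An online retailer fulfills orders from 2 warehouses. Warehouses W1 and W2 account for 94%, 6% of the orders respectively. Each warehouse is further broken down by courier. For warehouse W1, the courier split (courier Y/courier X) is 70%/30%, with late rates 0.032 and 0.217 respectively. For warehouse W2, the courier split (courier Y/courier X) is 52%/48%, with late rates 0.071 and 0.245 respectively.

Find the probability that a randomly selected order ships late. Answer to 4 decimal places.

P(L) ≈ 0.0915

P(L|W1) = 0.7·0.032 + 0.3·0.217 = 0.0224 + 0.0651 = 0.0875
P(L|W2) = 0.52·0.071 + 0.48·0.245 = 0.03692 + 0.1176 = 0.15452
By total probability over the outer partition,
P(L) = 0.94·0.0875 + 0.06·0.15452
      = 0.08225 + 0.0092712 = 0.0915212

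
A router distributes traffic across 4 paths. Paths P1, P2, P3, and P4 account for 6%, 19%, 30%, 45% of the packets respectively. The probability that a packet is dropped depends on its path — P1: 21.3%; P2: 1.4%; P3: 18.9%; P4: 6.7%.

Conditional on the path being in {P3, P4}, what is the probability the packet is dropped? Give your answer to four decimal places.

P(L|S) ≈ 0.1158

Let S = {P3, P4}.
P(S) = 0.3 + 0.45 = 0.75.
P(L ∩ S) = 0.189·0.3 + 0.067·0.45 = 0.0567 + 0.03015 = 0.08685.
P(L | S) = 0.08685 / 0.75 = 0.115800…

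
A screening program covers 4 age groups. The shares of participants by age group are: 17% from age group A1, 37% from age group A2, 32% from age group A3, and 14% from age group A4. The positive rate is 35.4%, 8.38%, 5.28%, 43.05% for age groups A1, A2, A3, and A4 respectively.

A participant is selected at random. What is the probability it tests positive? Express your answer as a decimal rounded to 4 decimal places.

P(T) = P(T|A1)·P(A1) + P(T|A2)·P(A2) + P(T|A3)·P(A3) + P(T|A4)·P(A4)
      = 0.354·0.17 + 0.0838·0.37 + 0.0528·0.32 + 0.4305·0.14
      = 0.06018 + 0.031006 + 0.016896 + 0.06027 = 0.168352

0.1684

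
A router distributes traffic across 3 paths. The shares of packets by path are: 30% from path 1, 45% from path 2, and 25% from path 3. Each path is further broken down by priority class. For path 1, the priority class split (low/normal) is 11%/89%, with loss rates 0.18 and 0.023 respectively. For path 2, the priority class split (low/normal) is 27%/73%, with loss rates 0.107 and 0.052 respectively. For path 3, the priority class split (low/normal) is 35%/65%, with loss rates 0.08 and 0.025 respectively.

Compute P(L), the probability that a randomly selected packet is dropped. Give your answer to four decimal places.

0.0532

P(L|1) = 0.11·0.18 + 0.89·0.023 = 0.0198 + 0.02047 = 0.04027
P(L|2) = 0.27·0.107 + 0.73·0.052 = 0.02889 + 0.03796 = 0.06685
P(L|3) = 0.35·0.08 + 0.65·0.025 = 0.028 + 0.01625 = 0.04425
Then overall,
P(L) = 0.3·0.04027 + 0.45·0.06685 + 0.25·0.04425
      = 0.012081 + 0.0300825 + 0.0110625 = 0.053226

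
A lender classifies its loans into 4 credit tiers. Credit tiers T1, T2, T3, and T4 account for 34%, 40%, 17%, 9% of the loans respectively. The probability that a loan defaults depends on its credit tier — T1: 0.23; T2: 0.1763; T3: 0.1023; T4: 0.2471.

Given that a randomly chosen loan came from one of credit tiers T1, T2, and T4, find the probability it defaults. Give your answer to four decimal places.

Let S = {T1, T2, T4}.
P(S) = 0.34 + 0.4 + 0.09 = 0.83.
P(D ∩ S) = 0.23·0.34 + 0.1763·0.4 + 0.2471·0.09 = 0.0782 + 0.07052 + 0.022239 = 0.170959.
P(D | S) = 0.170959 / 0.83 = 0.205975…

P(D|S) ≈ 0.2060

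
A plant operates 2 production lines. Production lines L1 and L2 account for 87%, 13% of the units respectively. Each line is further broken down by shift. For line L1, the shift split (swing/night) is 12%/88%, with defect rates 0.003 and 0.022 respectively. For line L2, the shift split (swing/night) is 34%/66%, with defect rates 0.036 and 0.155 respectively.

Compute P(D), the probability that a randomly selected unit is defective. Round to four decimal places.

P(D|L1) = 0.12·0.003 + 0.88·0.022 = 0.00036 + 0.01936 = 0.01972
P(D|L2) = 0.34·0.036 + 0.66·0.155 = 0.01224 + 0.1023 = 0.11454
Then overall,
P(D) = 0.87·0.01972 + 0.13·0.11454
      = 0.0171564 + 0.0148902 = 0.0320466

P(D) ≈ 0.0320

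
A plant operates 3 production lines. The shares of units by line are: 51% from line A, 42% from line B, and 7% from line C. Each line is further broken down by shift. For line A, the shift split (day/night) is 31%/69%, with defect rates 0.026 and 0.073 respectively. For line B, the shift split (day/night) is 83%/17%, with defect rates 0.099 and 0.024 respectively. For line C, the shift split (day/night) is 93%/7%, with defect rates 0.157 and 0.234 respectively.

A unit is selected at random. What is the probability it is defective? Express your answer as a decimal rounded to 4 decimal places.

P(D|A) = 0.31·0.026 + 0.69·0.073 = 0.00806 + 0.05037 = 0.05843
P(D|B) = 0.83·0.099 + 0.17·0.024 = 0.08217 + 0.00408 = 0.08625
P(D|C) = 0.93·0.157 + 0.07·0.234 = 0.14601 + 0.01638 = 0.16239
Then overall,
P(D) = 0.51·0.05843 + 0.42·0.08625 + 0.07·0.16239
      = 0.0297993 + 0.036225 + 0.0113673 = 0.0773916

P(D) ≈ 0.0774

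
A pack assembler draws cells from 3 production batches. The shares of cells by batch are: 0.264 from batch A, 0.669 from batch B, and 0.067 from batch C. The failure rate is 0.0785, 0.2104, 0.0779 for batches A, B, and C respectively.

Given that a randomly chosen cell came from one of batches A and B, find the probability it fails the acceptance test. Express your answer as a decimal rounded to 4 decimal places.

P(F|S) ≈ 0.1731

Let S = {A, B}.
P(S) = 0.264 + 0.669 = 0.933.
P(F ∩ S) = 0.0785·0.264 + 0.2104·0.669 = 0.020724 + 0.1407576 = 0.1614816.
P(F | S) = 0.1614816 / 0.933 = 0.173078…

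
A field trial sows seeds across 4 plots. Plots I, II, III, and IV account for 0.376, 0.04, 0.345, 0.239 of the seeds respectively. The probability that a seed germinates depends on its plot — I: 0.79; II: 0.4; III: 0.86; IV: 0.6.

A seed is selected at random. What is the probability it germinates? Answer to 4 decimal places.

P(G) = P(G|I)·P(I) + P(G|II)·P(II) + P(G|III)·P(III) + P(G|IV)·P(IV)
      = 0.79·0.376 + 0.4·0.04 + 0.86·0.345 + 0.6·0.239
      = 0.29704 + 0.016 + 0.2967 + 0.1434 = 0.75314

0.7531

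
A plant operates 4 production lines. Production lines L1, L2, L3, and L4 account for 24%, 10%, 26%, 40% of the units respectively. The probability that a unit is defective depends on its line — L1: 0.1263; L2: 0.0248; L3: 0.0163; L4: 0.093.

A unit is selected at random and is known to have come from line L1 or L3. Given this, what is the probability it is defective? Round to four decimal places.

Let S = {L1, L3}.
P(S) = 0.24 + 0.26 = 0.5.
P(D ∩ S) = 0.1263·0.24 + 0.0163·0.26 = 0.030312 + 0.004238 = 0.03455.
P(D | S) = 0.03455 / 0.5 = 0.069100…

P(D|S) ≈ 0.0691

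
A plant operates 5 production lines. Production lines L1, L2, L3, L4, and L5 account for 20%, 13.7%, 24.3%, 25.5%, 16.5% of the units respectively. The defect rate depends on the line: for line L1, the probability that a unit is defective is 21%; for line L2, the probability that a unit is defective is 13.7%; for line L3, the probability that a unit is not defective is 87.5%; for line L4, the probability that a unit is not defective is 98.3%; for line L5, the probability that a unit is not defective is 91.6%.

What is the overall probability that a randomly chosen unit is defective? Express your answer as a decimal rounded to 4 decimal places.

0.1093

P(D|L3) = 1 − 0.875 = 0.125.
P(D|L4) = 1 − 0.983 = 0.017.
P(D|L5) = 1 − 0.916 = 0.084.
P(D) = P(D|L1)·P(L1) + P(D|L2)·P(L2) + P(D|L3)·P(L3) + P(D|L4)·P(L4) + P(D|L5)·P(L5)
      = 0.21·0.2 + 0.137·0.137 + 0.125·0.243 + 0.017·0.255 + 0.084·0.165
      = 0.042 + 0.018769 + 0.030375 + 0.004335 + 0.01386 = 0.109339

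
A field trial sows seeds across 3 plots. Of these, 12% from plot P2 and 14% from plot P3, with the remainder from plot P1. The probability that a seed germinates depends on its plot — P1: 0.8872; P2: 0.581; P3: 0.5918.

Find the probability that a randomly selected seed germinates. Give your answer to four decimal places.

P(G) ≈ 0.8091

P(P1) = 1 − (0.12 + 0.14) = 0.74.
Summing over the partition,
P(G) = P(G|P1)·P(P1) + P(G|P2)·P(P2) + P(G|P3)·P(P3)
      = 0.8872·0.74 + 0.581·0.12 + 0.5918·0.14
      = 0.656528 + 0.06972 + 0.082852 = 0.8091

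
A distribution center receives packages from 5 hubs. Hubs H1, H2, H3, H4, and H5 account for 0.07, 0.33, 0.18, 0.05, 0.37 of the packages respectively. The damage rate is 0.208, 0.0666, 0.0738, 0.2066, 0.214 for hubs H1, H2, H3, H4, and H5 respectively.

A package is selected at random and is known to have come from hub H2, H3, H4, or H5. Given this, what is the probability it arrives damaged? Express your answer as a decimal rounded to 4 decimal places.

0.1342

Let S = {H2, H3, H4, H5}.
P(S) = 0.33 + 0.18 + 0.05 + 0.37 = 0.93.
P(D ∩ S) = 0.0666·0.33 + 0.0738·0.18 + 0.2066·0.05 + 0.214·0.37 = 0.021978 + 0.013284 + 0.01033 + 0.07918 = 0.124772.
P(D | S) = 0.124772 / 0.93 = 0.134163…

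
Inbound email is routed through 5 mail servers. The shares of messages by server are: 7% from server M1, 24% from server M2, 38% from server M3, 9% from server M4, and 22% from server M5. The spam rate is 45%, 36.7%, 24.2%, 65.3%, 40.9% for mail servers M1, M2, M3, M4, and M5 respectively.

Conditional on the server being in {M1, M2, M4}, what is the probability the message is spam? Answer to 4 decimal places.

P(S|J) ≈ 0.4459

Let J = {M1, M2, M4}.
P(J) = 0.07 + 0.24 + 0.09 = 0.4.
P(S ∩ J) = 0.45·0.07 + 0.367·0.24 + 0.653·0.09 = 0.0315 + 0.08808 + 0.05877 = 0.17835.
P(S | J) = 0.17835 / 0.4 = 0.445875…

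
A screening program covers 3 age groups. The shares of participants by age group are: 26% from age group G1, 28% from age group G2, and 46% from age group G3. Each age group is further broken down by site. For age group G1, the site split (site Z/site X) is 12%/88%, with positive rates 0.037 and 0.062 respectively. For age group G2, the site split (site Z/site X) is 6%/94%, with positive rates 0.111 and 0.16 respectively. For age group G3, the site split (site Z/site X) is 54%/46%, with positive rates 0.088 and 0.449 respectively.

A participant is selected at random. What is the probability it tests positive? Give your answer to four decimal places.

P(T|G1) = 0.12·0.037 + 0.88·0.062 = 0.00444 + 0.05456 = 0.059
P(T|G2) = 0.06·0.111 + 0.94·0.16 = 0.00666 + 0.1504 = 0.15706
P(T|G3) = 0.54·0.088 + 0.46·0.449 = 0.04752 + 0.20654 = 0.25406
Then overall,
P(T) = 0.26·0.059 + 0.28·0.15706 + 0.46·0.25406
      = 0.01534 + 0.0439768 + 0.1168676 = 0.1761844

0.1762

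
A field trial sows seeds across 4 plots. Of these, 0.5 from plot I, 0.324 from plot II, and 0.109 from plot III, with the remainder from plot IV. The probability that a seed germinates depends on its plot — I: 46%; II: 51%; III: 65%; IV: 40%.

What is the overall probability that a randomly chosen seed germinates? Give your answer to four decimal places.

0.4929

P(IV) = 1 − (0.5 + 0.324 + 0.109) = 0.067.
P(G) = P(G|I)·P(I) + P(G|II)·P(II) + P(G|III)·P(III) + P(G|IV)·P(IV)
      = 0.46·0.5 + 0.51·0.324 + 0.65·0.109 + 0.4·0.067
      = 0.23 + 0.16524 + 0.07085 + 0.0268 = 0.49289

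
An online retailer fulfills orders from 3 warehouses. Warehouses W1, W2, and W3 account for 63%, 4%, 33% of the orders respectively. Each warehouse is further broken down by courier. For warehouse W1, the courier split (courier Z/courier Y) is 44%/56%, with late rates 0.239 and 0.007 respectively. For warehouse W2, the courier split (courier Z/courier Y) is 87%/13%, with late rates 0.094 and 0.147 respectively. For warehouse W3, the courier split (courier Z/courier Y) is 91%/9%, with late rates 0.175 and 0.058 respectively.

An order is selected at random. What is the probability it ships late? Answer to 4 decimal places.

0.1270

P(L|W1) = 0.44·0.239 + 0.56·0.007 = 0.10516 + 0.00392 = 0.10908
P(L|W2) = 0.87·0.094 + 0.13·0.147 = 0.08178 + 0.01911 = 0.10089
P(L|W3) = 0.91·0.175 + 0.09·0.058 = 0.15925 + 0.00522 = 0.16447
Then overall,
P(L) = 0.63·0.10908 + 0.04·0.10089 + 0.33·0.16447
      = 0.0687204 + 0.0040356 + 0.0542751 = 0.1270311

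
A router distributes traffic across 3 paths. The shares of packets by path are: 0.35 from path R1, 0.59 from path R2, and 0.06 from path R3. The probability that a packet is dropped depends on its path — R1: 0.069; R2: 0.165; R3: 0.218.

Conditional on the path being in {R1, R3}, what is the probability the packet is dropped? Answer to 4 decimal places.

Let S = {R1, R3}.
P(S) = 0.35 + 0.06 = 0.41.
P(L ∩ S) = 0.069·0.35 + 0.218·0.06 = 0.02415 + 0.01308 = 0.03723.
P(L | S) = 0.03723 / 0.41 = 0.090805…

0.0908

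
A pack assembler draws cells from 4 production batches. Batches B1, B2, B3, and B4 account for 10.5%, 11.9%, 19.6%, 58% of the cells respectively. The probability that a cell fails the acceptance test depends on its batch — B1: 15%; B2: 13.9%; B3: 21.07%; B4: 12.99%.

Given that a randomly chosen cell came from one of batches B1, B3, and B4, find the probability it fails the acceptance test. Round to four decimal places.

Let S = {B1, B3, B4}.
P(S) = 0.105 + 0.196 + 0.58 = 0.881.
P(F ∩ S) = 0.15·0.105 + 0.2107·0.196 + 0.1299·0.58 = 0.01575 + 0.0412972 + 0.075342 = 0.1323892.
P(F | S) = 0.1323892 / 0.881 = 0.150272…

0.1503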